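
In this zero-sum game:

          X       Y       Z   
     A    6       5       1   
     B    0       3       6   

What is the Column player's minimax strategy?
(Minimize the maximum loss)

Column should play Y, value = 5

Work:
Column player minimizes Row's maximum payoff:
Column X: max payoff to Row = 6
Column Y: max payoff to Row = 5
Column Z: max payoff to Row = 6
Minimum is 5, achieved by column Y.
Minimax strategy: Y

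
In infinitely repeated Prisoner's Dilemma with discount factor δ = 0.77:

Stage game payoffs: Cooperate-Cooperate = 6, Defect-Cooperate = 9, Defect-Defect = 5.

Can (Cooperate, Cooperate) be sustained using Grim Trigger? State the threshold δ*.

δ* = 0.75; since δ = 0.77 ≥ 0.75, cooperation can be sustained

Work:
For Grim Trigger:
Cooperate forever: 6/(1-δ)
Defect then punished: 9 + 5·δ/(1-δ)
Need: 6/(1-δ) ≥ 9 + 5·δ/(1-δ)
Solving: δ ≥ (T-R)/(T-P) = (9-6)/(9-5) = 0.75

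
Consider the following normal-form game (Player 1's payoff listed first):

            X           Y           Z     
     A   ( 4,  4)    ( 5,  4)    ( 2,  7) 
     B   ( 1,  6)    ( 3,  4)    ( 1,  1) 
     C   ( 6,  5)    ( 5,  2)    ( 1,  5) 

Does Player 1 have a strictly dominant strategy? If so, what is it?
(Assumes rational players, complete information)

No strictly dominant strategy exists for Player 1

Work:
A strategy strictly dominates another if it gives a strictly higher payoff against every opponent action. Compare each pair of P1's strategies column-by-column:
  A vs B: [4 vs 1, 5 vs 3, 2 vs 1] → A strictly dominates B
  A vs C: [4 vs 6, 5 vs 5, 2 vs 1] → A does not strictly dominate C (column X: 4 ≤ 6)
  B vs A: [1 vs 4, 3 vs 5, 1 vs 2] → B does not strictly dominate A (column X: 1 ≤ 4)
  B vs C: [1 vs 6, 3 vs 5, 1 vs 1] → B does not strictly dominate C (column X: 1 ≤ 6)
  C vs A: [6 vs 4, 5 vs 5, 1 vs 2] → C does not strictly dominate A (column Y: 5 ≤ 5)
  C vs B: [6 vs 1, 5 vs 3, 1 vs 1] → C does not strictly dominate B (column Z: 1 ≤ 1)
No single strategy strictly dominates all others → no strictly dominant strategy.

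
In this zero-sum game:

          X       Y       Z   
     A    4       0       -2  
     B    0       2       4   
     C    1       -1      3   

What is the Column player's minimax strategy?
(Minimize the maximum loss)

Column should play Y, value = 2

Work:
Column player minimizes Row's maximum payoff:
Column X: max payoff to Row = 4
Column Y: max payoff to Row = 2
Column Z: max payoff to Row = 4
Minimum is 2, achieved by column Y.
Minimax strategy: Y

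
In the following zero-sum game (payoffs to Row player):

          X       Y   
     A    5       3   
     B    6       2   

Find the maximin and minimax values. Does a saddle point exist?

Maximin = 3, Minimax = 3, Saddle: True

Work:
Row minimums: [3, 2] → maximin = 3
Column maximums: [6, 3] → minimax = 3
Saddle point exists! Game value = 3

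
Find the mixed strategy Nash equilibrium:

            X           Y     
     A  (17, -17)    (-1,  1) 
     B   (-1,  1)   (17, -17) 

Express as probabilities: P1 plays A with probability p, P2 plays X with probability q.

p = 0.5, q = 0.5

Work:
Find probabilities that make opponent indifferent:
P2 chooses q to make P1 indifferent between A and B
P1 chooses p to make P2 indifferent between X and Y
Mixed NE: P1 plays (A: 0.5, B: 0.5), P2 plays (X: 0.5, Y: 0.5)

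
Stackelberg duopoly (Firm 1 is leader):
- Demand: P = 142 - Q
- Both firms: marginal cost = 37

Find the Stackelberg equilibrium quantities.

q₁* (leader) = 52.5, q₂* (follower) = 26.25

Work:
Follower's reaction: q₂ = (a - c - q₁)/2
Leader substitutes: π₁ = q₁·(a - q₁ - (a-c-q₁)/2 - c)
FOC: q₁* = (142 - 37)/2 = 52.50
Then: q₂* = (142 - 37 - 52.5)/2 = 26.25
Leader has first-mover advantage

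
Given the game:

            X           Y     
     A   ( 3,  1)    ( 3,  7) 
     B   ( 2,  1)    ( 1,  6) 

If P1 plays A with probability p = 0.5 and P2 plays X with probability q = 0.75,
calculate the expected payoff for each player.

E[P1] = 2.375, E[P2] = 2.375

Work:
E[P1] = p·q·π₁(A,X) + p·(1-q)·π₁(A,Y) + (1-p)·q·π₁(B,X) + (1-p)·(1-q)·π₁(B,Y)
= 0.5·0.75·3 + 0.5·0.25·3 + 0.5·0.75·2 + 0.5·0.25·1
= 2.375

E[P2] = 2.375 (similar calculation)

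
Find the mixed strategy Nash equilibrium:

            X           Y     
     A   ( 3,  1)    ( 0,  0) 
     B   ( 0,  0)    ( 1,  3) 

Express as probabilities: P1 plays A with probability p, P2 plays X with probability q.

p = 0.75, q = 0.25

Work:
Find probabilities that make opponent indifferent:
P2 chooses q to make P1 indifferent between A and B
P1 chooses p to make P2 indifferent between X and Y
Mixed NE: P1 plays (A: 0.75, B: 0.25), P2 plays (X: 0.25, Y: 0.75)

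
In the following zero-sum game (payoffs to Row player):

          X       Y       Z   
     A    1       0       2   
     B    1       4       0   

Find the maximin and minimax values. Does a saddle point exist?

Maximin = 0, Minimax = 1, Saddle: False

Work:
Row minimums: [0, 0] → maximin = 0
Column maximums: [1, 4, 2] → minimax = 1
No saddle point (maximin ≠ minimax). Mixed strategy needed.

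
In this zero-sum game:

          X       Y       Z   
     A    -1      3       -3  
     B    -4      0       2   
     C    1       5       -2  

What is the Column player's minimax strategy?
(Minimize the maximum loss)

Column should play X, value = 1

Work:
Column player minimizes Row's maximum payoff:
Column X: max payoff to Row = 1
Column Y: max payoff to Row = 5
Column Z: max payoff to Row = 2
Minimum is 1, achieved by column X.
Minimax strategy: X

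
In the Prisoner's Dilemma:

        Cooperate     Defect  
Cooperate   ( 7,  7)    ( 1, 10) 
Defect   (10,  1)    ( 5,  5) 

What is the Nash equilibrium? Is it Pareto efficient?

(Defect, Defect) is NE; not Pareto efficient

Work:
Defect dominates Cooperate for both players:
If P2 cooperates: Defect (10) > Cooperate (7)
If P2 defects: Defect (5) > Cooperate (1)
NE: (Defect, Defect) with payoff (5, 5)
But (Cooperate, Cooperate) = (7, 7) Pareto dominates (5, 5)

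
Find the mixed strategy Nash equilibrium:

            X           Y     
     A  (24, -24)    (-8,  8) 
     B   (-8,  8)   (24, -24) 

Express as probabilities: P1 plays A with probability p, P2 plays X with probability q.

p = 0.5, q = 0.5

Work:
Find probabilities that make opponent indifferent:
P2 chooses q to make P1 indifferent between A and B
P1 chooses p to make P2 indifferent between X and Y
Mixed NE: P1 plays (A: 0.5, B: 0.5), P2 plays (X: 0.5, Y: 0.5)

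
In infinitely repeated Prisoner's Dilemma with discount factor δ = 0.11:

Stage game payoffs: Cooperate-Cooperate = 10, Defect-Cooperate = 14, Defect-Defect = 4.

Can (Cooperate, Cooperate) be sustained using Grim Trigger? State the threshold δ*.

δ* = 0.4; since δ = 0.11 < 0.4, cooperation cannot be sustained

Work:
For Grim Trigger:
Cooperate forever: 10/(1-δ)
Defect then punished: 14 + 4·δ/(1-δ)
Need: 10/(1-δ) ≥ 14 + 4·δ/(1-δ)
Solving: δ ≥ (T-R)/(T-P) = (14-10)/(14-4) = 0.4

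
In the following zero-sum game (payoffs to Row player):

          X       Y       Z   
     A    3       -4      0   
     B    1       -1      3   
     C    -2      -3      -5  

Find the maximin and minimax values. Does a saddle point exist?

Maximin = -1, Minimax = -1, Saddle: True

Work:
Row minimums: [-4, -1, -5] → maximin = -1
Column maximums: [3, -1, 3] → minimax = -1
Saddle point exists! Game value = -1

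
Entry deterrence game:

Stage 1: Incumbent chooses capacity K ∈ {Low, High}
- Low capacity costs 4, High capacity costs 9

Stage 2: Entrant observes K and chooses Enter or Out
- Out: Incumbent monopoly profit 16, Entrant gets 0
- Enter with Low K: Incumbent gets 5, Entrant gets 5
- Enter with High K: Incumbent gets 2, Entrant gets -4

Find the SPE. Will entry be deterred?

SPE: (High, Enter|Low, Out|High); Entry deterred. Incumbent net profit = 7

Work:
After Low K: Entrant enters (5 > 0)
After High K: Entrant stays out (-4 < 0)
Incumbent: Low → 5−4=1, High → 16−9=7
Incumbent chooses High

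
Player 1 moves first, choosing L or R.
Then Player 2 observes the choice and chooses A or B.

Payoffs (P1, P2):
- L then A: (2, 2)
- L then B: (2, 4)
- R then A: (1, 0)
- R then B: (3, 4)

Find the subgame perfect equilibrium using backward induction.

P1 plays R, P2 plays B after L and B after R; Payoff (3, 4)

Work:
Backward induction:
After L: P2 chooses B → P1 gets 2
After R: P2 chooses B → P1 gets 3
P1 chooses R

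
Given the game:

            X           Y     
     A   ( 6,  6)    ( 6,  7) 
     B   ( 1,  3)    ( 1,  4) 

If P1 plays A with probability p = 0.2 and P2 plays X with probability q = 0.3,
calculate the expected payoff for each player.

E[P1] = 2.0, E[P2] = 4.3

Work:
E[P1] = p·q·π₁(A,X) + p·(1-q)·π₁(A,Y) + (1-p)·q·π₁(B,X) + (1-p)·(1-q)·π₁(B,Y)
= 0.2·0.3·6 + 0.2·0.7·6 + 0.8·0.3·1 + 0.8·0.7·1
= 2.0

E[P2] = 4.3 (similar calculation)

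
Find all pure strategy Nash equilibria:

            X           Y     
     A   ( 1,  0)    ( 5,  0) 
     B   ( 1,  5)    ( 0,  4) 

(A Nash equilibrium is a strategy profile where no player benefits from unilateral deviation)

Nash equilibrium: (A, X), (A, Y), (B, X)

Work:
Best responses:
  P1 vs X: payoffs [1, 1] → best response A/B (payoff 1)
  P1 vs Y: payoffs [5, 0] → best response A (payoff 5)
  P2 vs A: payoffs [0, 0] → best response X/Y (payoff 0)
  P2 vs B: payoffs [5, 4] → best response X (payoff 5)
Mutual best responses: (A,X), (A,Y), (B,X) → Nash equilibria.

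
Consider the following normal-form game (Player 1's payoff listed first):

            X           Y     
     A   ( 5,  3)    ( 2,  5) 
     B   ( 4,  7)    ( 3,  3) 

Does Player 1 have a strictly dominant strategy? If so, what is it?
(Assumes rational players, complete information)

No strictly dominant strategy exists for Player 1

Work:
A strategy strictly dominates another if it gives a strictly higher payoff against every opponent action. Compare each pair of P1's strategies column-by-column:
  A vs B: [5 vs 4, 2 vs 3] → A does not strictly dominate B (column Y: 2 ≤ 3)
  B vs A: [4 vs 5, 3 vs 2] → B does not strictly dominate A (column X: 4 ≤ 5)
No single strategy strictly dominates all others → no strictly dominant strategy.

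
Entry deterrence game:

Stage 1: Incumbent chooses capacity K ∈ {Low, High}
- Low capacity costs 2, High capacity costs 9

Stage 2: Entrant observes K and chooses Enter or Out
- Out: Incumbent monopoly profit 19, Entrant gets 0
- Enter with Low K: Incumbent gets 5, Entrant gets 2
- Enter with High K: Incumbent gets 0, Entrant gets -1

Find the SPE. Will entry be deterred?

SPE: (High, Enter|Low, Out|High); Entry deterred. Incumbent net profit = 10

Work:
After Low K: Entrant enters (2 > 0)
After High K: Entrant stays out (-1 < 0)
Incumbent: Low → 5−2=3, High → 19−9=10
Incumbent chooses High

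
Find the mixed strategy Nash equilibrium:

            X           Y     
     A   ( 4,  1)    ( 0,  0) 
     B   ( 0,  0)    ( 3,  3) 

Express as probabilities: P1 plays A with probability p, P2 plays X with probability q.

p = 0.75, q = 0.4286

Work:
Find probabilities that make opponent indifferent:
P2 chooses q to make P1 indifferent between A and B
P1 chooses p to make P2 indifferent between X and Y
Mixed NE: P1 plays (A: 0.75, B: 0.25), P2 plays (X: 0.4286, Y: 0.5714)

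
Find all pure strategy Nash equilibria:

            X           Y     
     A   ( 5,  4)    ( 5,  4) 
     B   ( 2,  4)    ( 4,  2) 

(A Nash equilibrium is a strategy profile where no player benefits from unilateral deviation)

Nash equilibrium: (A, X), (A, Y)

Work:
Best responses:
  P1 vs X: payoffs [5, 2] → best response A (payoff 5)
  P1 vs Y: payoffs [5, 4] → best response A (payoff 5)
  P2 vs A: payoffs [4, 4] → best response X/Y (payoff 4)
  P2 vs B: payoffs [4, 2] → best response X (payoff 4)
Mutual best responses: (A,X), (A,Y) → Nash equilibria.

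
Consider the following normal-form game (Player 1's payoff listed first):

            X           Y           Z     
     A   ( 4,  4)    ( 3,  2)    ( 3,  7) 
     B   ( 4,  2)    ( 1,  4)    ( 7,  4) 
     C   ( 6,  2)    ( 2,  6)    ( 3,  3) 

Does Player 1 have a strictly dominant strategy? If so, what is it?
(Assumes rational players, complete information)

No strictly dominant strategy exists for Player 1

Work:
A strategy strictly dominates another if it gives a strictly higher payoff against every opponent action. Compare each pair of P1's strategies column-by-column:
  A vs B: [4 vs 4, 3 vs 1, 3 vs 7] → A does not strictly dominate B (column X: 4 ≤ 4)
  A vs C: [4 vs 6, 3 vs 2, 3 vs 3] → A does not strictly dominate C (column X: 4 ≤ 6)
  B vs A: [4 vs 4, 1 vs 3, 7 vs 3] → B does not strictly dominate A (column X: 4 ≤ 4)
  B vs C: [4 vs 6, 1 vs 2, 7 vs 3] → B does not strictly dominate C (column X: 4 ≤ 6)
  C vs A: [6 vs 4, 2 vs 3, 3 vs 3] → C does not strictly dominate A (column Y: 2 ≤ 3)
  C vs B: [6 vs 4, 2 vs 1, 3 vs 7] → C does not strictly dominate B (column Z: 3 ≤ 7)
No single strategy strictly dominates all others → no strictly dominant strategy.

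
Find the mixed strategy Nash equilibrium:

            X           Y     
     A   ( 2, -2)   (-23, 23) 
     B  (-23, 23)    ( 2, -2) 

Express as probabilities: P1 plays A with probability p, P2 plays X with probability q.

p = 0.5, q = 0.5

Work:
Find probabilities that make opponent indifferent:
P2 chooses q to make P1 indifferent between A and B
P1 chooses p to make P2 indifferent between X and Y
Mixed NE: P1 plays (A: 0.5, B: 0.5), P2 plays (X: 0.5, Y: 0.5)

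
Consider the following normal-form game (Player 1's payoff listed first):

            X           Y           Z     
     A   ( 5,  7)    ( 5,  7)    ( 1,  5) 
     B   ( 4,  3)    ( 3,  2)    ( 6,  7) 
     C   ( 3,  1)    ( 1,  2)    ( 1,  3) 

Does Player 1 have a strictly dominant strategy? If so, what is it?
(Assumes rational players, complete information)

No strictly dominant strategy exists for Player 1

Work:
A strategy strictly dominates another if it gives a strictly higher payoff against every opponent action. Compare each pair of P1's strategies column-by-column:
  A vs B: [5 vs 4, 5 vs 3, 1 vs 6] → A does not strictly dominate B (column Z: 1 ≤ 6)
  A vs C: [5 vs 3, 5 vs 1, 1 vs 1] → A does not strictly dominate C (column Z: 1 ≤ 1)
  B vs A: [4 vs 5, 3 vs 5, 6 vs 1] → B does not strictly dominate A (column X: 4 ≤ 5)
  B vs C: [4 vs 3, 3 vs 1, 6 vs 1] → B strictly dominates C
  C vs A: [3 vs 5, 1 vs 5, 1 vs 1] → C does not strictly dominate A (column X: 3 ≤ 5)
  C vs B: [3 vs 4, 1 vs 3, 1 vs 6] → C does not strictly dominate B (column X: 3 ≤ 4)
No single strategy strictly dominates all others → no strictly dominant strategy.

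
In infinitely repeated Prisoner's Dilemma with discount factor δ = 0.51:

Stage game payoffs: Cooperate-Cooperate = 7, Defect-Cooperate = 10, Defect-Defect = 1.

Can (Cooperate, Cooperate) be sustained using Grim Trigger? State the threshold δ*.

δ* = 0.3333; since δ = 0.51 ≥ 0.3333, cooperation can be sustained

Work:
For Grim Trigger:
Cooperate forever: 7/(1-δ)
Defect then punished: 10 + 1·δ/(1-δ)
Need: 7/(1-δ) ≥ 10 + 1·δ/(1-δ)
Solving: δ ≥ (T-R)/(T-P) = (10-7)/(10-1) = 0.3333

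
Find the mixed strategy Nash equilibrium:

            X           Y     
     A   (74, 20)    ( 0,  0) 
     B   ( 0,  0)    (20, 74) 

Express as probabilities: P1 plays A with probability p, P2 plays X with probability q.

p = 0.7872, q = 0.2128

Work:
Find probabilities that make opponent indifferent:
P2 chooses q to make P1 indifferent between A and B
P1 chooses p to make P2 indifferent between X and Y
Mixed NE: P1 plays (A: 0.7872, B: 0.2128), P2 plays (X: 0.2128, Y: 0.7872)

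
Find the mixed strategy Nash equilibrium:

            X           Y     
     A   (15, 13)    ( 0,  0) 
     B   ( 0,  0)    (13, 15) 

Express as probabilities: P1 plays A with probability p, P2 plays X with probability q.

p = 0.5357, q = 0.4643

Work:
Find probabilities that make opponent indifferent:
P2 chooses q to make P1 indifferent between A and B
P1 chooses p to make P2 indifferent between X and Y
Mixed NE: P1 plays (A: 0.5357, B: 0.4643), P2 plays (X: 0.4643, Y: 0.5357)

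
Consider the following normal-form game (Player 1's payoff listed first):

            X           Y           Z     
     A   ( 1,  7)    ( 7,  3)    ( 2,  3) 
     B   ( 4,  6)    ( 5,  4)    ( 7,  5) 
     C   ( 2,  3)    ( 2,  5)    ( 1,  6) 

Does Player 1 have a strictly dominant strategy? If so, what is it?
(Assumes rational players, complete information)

No strictly dominant strategy exists for Player 1

Work:
A strategy strictly dominates another if it gives a strictly higher payoff against every opponent action. Compare each pair of P1's strategies column-by-column:
  A vs B: [1 vs 4, 7 vs 5, 2 vs 7] → A does not strictly dominate B (column X: 1 ≤ 4)
  A vs C: [1 vs 2, 7 vs 2, 2 vs 1] → A does not strictly dominate C (column X: 1 ≤ 2)
  B vs A: [4 vs 1, 5 vs 7, 7 vs 2] → B does not strictly dominate A (column Y: 5 ≤ 7)
  B vs C: [4 vs 2, 5 vs 2, 7 vs 1] → B strictly dominates C
  C vs A: [2 vs 1, 2 vs 7, 1 vs 2] → C does not strictly dominate A (column Y: 2 ≤ 7)
  C vs B: [2 vs 4, 2 vs 5, 1 vs 7] → C does not strictly dominate B (column X: 2 ≤ 4)
No single strategy strictly dominates all others → no strictly dominant strategy.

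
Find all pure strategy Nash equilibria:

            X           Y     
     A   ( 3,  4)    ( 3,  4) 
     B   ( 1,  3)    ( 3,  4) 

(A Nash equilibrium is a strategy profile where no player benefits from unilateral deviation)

Nash equilibrium: (A, X), (A, Y), (B, Y)

Work:
Best responses:
  P1 vs X: payoffs [3, 1] → best response A (payoff 3)
  P1 vs Y: payoffs [3, 3] → best response A/B (payoff 3)
  P2 vs A: payoffs [4, 4] → best response X/Y (payoff 4)
  P2 vs B: payoffs [3, 4] → best response Y (payoff 4)
Mutual best responses: (A,X), (A,Y), (B,Y) → Nash equilibria.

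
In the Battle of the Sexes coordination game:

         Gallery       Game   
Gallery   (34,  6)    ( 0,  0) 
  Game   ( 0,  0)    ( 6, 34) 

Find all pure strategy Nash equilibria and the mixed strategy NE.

Pure NE: (Gallery, Gallery) and (Game, Game); Mixed NE: p = 0.85, q = 0.15

Work:
Check pure NE:
(Gallery, Gallery): (34, 6) - no unilateral deviation beneficial
(Game, Game): (6, 34) - no unilateral deviation beneficial
Mixed NE: P1 plays Gallery with p = 0.85, P2 plays Gallery with q = 0.15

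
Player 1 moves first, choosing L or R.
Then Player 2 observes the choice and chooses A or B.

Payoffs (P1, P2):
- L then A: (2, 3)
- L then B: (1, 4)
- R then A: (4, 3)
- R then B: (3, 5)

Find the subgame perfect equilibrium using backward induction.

P1 plays R, P2 plays B after L and B after R; Payoff (3, 5)

Work:
Backward induction:
After L: P2 chooses B → P1 gets 1
After R: P2 chooses B → P1 gets 3
P1 chooses R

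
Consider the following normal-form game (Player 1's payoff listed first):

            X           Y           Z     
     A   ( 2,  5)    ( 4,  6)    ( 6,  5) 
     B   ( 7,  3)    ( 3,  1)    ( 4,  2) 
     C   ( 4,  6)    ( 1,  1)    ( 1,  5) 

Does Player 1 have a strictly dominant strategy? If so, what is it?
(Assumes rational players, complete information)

No strictly dominant strategy exists for Player 1

Work:
A strategy strictly dominates another if it gives a strictly higher payoff against every opponent action. Compare each pair of P1's strategies column-by-column:
  A vs B: [2 vs 7, 4 vs 3, 6 vs 4] → A does not strictly dominate B (column X: 2 ≤ 7)
  A vs C: [2 vs 4, 4 vs 1, 6 vs 1] → A does not strictly dominate C (column X: 2 ≤ 4)
  B vs A: [7 vs 2, 3 vs 4, 4 vs 6] → B does not strictly dominate A (column Y: 3 ≤ 4)
  B vs C: [7 vs 4, 3 vs 1, 4 vs 1] → B strictly dominates C
  C vs A: [4 vs 2, 1 vs 4, 1 vs 6] → C does not strictly dominate A (column Y: 1 ≤ 4)
  C vs B: [4 vs 7, 1 vs 3, 1 vs 4] → C does not strictly dominate B (column X: 4 ≤ 7)
No single strategy strictly dominates all others → no strictly dominant strategy.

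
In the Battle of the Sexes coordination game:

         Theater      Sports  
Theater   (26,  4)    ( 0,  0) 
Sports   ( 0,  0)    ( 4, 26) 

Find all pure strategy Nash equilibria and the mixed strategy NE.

Pure NE: (Theater, Theater) and (Sports, Sports); Mixed NE: p = 0.8667, q = 0.1333

Work:
Check pure NE:
(Theater, Theater): (26, 4) - no unilateral deviation beneficial
(Sports, Sports): (4, 26) - no unilateral deviation beneficial
Mixed NE: P1 plays Theater with p = 0.8667, P2 plays Theater with q = 0.1333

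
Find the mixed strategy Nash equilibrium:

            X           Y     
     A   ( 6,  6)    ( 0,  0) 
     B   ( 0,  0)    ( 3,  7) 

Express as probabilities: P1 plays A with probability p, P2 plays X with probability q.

p = 0.5385, q = 0.3333

Work:
Find probabilities that make opponent indifferent:
P2 chooses q to make P1 indifferent between A and B
P1 chooses p to make P2 indifferent between X and Y
Mixed NE: P1 plays (A: 0.5385, B: 0.4615), P2 plays (X: 0.3333, Y: 0.6667)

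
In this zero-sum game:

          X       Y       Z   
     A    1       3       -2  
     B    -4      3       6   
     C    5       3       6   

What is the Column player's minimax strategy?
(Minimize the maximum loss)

Column should play Y, value = 3

Work:
Column player minimizes Row's maximum payoff:
Column X: max payoff to Row = 5
Column Y: max payoff to Row = 3
Column Z: max payoff to Row = 6
Minimum is 3, achieved by column Y.
Minimax strategy: Y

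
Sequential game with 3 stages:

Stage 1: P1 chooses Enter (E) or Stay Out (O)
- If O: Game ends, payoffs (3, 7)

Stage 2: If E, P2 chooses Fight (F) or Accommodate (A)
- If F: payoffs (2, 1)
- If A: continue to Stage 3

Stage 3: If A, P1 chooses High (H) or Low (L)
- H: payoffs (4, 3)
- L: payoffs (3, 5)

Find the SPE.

SPE: (E, A, H); Outcome (4, 3)

Work:
Stage 3: P1 chooses H (4 vs 3)
Stage 2: P2: F->1, A->3 (anticipating H). Choose A
Stage 1: P1: O->3, E->4 (anticipating A, H). Choose E
SPE path: E -> A -> H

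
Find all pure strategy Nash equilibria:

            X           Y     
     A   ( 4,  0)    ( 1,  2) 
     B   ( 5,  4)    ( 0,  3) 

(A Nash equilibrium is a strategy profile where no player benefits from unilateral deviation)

Nash equilibrium: (A, Y), (B, X)

Work:
Best responses:
  P1 vs X: payoffs [4, 5] → best response B (payoff 5)
  P1 vs Y: payoffs [1, 0] → best response A (payoff 1)
  P2 vs A: payoffs [0, 2] → best response Y (payoff 2)
  P2 vs B: payoffs [4, 3] → best response X (payoff 4)
Mutual best responses: (A,Y), (B,X) → Nash equilibria.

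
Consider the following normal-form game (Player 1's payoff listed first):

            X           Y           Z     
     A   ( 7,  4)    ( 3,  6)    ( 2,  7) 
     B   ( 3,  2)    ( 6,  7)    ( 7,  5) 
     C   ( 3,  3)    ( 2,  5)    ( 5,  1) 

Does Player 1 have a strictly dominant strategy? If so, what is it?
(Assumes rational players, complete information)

No strictly dominant strategy exists for Player 1

Work:
A strategy strictly dominates another if it gives a strictly higher payoff against every opponent action. Compare each pair of P1's strategies column-by-column:
  A vs B: [7 vs 3, 3 vs 6, 2 vs 7] → A does not strictly dominate B (column Y: 3 ≤ 6)
  A vs C: [7 vs 3, 3 vs 2, 2 vs 5] → A does not strictly dominate C (column Z: 2 ≤ 5)
  B vs A: [3 vs 7, 6 vs 3, 7 vs 2] → B does not strictly dominate A (column X: 3 ≤ 7)
  B vs C: [3 vs 3, 6 vs 2, 7 vs 5] → B does not strictly dominate C (column X: 3 ≤ 3)
  C vs A: [3 vs 7, 2 vs 3, 5 vs 2] → C does not strictly dominate A (column X: 3 ≤ 7)
  C vs B: [3 vs 3, 2 vs 6, 5 vs 7] → C does not strictly dominate B (column X: 3 ≤ 3)
No single strategy strictly dominates all others → no strictly dominant strategy.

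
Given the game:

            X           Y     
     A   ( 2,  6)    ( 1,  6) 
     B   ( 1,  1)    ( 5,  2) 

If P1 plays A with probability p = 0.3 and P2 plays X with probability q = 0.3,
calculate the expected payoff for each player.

E[P1] = 3.05, E[P2] = 2.99

Work:
E[P1] = p·q·π₁(A,X) + p·(1-q)·π₁(A,Y) + (1-p)·q·π₁(B,X) + (1-p)·(1-q)·π₁(B,Y)
= 0.3·0.3·2 + 0.3·0.7·1 + 0.7·0.3·1 + 0.7·0.7·5
= 3.05

E[P2] = 2.99 (similar calculation)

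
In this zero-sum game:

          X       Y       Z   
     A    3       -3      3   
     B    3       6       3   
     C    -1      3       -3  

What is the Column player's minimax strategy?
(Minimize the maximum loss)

Column should play X or Z (all achieve the minimum), value = 3

Work:
Column player minimizes Row's maximum payoff:
Column X: max payoff to Row = 3
Column Y: max payoff to Row = 6
Column Z: max payoff to Row = 3
Minimum is 3, achieved by columns X, Z (tied).
Each of X or Z is a minimax strategy.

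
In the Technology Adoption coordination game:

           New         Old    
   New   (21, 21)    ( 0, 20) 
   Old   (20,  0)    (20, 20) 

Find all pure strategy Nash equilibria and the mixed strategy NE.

Pure NE: (New, New) and (Old, Old); Mixed NE: p = 0.9524, q = 0.9524

Work:
Check pure NE:
(New, New): (21, 21) - no unilateral deviation beneficial
(Old, Old): (20, 20) - no unilateral deviation beneficial
Mixed NE: P1 plays New with p = 0.9524, P2 plays New with q = 0.9524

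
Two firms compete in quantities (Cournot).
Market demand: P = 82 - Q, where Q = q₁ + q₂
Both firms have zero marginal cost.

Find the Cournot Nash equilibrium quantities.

q₁* = q₂* = 27.33; P* = 27.33

Work:
Profit: π_i = P·q_i = (a - q_i - q_j)·q_i
FOC: ∂π_i/∂q_i = a - 2q_i - q_j = 0
Reaction function: q_i = (82 - q_j)/2
Symmetry: q* = 82/3 = 27.33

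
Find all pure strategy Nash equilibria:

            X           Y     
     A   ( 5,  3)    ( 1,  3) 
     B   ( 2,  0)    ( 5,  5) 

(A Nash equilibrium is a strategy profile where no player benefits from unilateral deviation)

Nash equilibrium: (A, X), (B, Y)

Work:
Best responses:
  P1 vs X: payoffs [5, 2] → best response A (payoff 5)
  P1 vs Y: payoffs [1, 5] → best response B (payoff 5)
  P2 vs A: payoffs [3, 3] → best response X/Y (payoff 3)
  P2 vs B: payoffs [0, 5] → best response Y (payoff 5)
Mutual best responses: (A,X), (B,Y) → Nash equilibria.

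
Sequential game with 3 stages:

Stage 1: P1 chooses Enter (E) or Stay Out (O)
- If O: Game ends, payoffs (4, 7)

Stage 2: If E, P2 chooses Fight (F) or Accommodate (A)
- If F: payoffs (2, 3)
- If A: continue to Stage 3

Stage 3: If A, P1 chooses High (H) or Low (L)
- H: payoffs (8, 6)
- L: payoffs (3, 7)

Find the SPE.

SPE: (E, A, H); Outcome (8, 6)

Work:
Stage 3: P1 chooses H (8 vs 3)
Stage 2: P2: F->3, A->6 (anticipating H). Choose A
Stage 1: P1: O->4, E->8 (anticipating A, H). Choose E
SPE path: E -> A -> H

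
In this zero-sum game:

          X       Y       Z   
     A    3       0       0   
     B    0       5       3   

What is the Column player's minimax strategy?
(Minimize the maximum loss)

Column should play X or Z (all achieve the minimum), value = 3

Work:
Column player minimizes Row's maximum payoff:
Column X: max payoff to Row = 3
Column Y: max payoff to Row = 5
Column Z: max payoff to Row = 3
Minimum is 3, achieved by columns X, Z (tied).
Each of X or Z is a minimax strategy.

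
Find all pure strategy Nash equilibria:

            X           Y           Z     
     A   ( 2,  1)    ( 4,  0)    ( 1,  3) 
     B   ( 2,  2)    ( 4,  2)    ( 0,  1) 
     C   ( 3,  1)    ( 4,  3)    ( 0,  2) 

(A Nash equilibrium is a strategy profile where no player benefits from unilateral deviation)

Nash equilibrium: (A, Z), (B, Y), (C, Y)

Work:
Best responses:
  P1 vs X: payoffs [2, 2, 3] → best response C (payoff 3)
  P1 vs Y: payoffs [4, 4, 4] → best response A/B/C (payoff 4)
  P1 vs Z: payoffs [1, 0, 0] → best response A (payoff 1)
  P2 vs A: payoffs [1, 0, 3] → best response Z (payoff 3)
  P2 vs B: payoffs [2, 2, 1] → best response X/Y (payoff 2)
  P2 vs C: payoffs [1, 3, 2] → best response Y (payoff 3)
Mutual best responses: (A,Z), (B,Y), (C,Y) → Nash equilibria.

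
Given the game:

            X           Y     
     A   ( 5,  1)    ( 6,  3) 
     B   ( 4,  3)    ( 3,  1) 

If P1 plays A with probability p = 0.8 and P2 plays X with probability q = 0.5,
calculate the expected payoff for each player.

E[P1] = 5.1, E[P2] = 2.0

Work:
E[P1] = p·q·π₁(A,X) + p·(1-q)·π₁(A,Y) + (1-p)·q·π₁(B,X) + (1-p)·(1-q)·π₁(B,Y)
= 0.8·0.5·5 + 0.8·0.5·6 + 0.2·0.5·4 + 0.2·0.5·3
= 5.1

E[P2] = 2.0 (similar calculation)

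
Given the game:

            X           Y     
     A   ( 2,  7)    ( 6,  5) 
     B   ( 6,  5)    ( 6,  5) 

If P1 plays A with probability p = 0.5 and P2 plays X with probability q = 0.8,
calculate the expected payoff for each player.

E[P1] = 4.4, E[P2] = 5.8

Work:
E[P1] = p·q·π₁(A,X) + p·(1-q)·π₁(A,Y) + (1-p)·q·π₁(B,X) + (1-p)·(1-q)·π₁(B,Y)
= 0.5·0.8·2 + 0.5·0.2·6 + 0.5·0.8·6 + 0.5·0.2·6
= 4.4

E[P2] = 5.8 (similar calculation)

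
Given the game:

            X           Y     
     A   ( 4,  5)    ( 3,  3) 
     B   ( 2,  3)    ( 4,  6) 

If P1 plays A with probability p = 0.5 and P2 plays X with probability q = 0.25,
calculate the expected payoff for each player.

E[P1] = 3.375, E[P2] = 4.375

Work:
E[P1] = p·q·π₁(A,X) + p·(1-q)·π₁(A,Y) + (1-p)·q·π₁(B,X) + (1-p)·(1-q)·π₁(B,Y)
= 0.5·0.25·4 + 0.5·0.75·3 + 0.5·0.25·2 + 0.5·0.75·4
= 3.375

E[P2] = 4.375 (similar calculation)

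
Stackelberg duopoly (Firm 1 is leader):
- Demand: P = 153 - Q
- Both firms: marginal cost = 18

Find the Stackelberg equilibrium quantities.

q₁* (leader) = 67.5, q₂* (follower) = 33.75

Work:
Follower's reaction: q₂ = (a - c - q₁)/2
Leader substitutes: π₁ = q₁·(a - q₁ - (a-c-q₁)/2 - c)
FOC: q₁* = (153 - 18)/2 = 67.50
Then: q₂* = (153 - 18 - 67.5)/2 = 33.75
Leader has first-mover advantage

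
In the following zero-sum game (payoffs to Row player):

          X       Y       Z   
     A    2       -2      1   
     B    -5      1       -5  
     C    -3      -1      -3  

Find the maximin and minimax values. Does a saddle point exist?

Maximin = -2, Minimax = 1, Saddle: False

Work:
Row minimums: [-2, -5, -3] → maximin = -2
Column maximums: [2, 1, 1] → minimax = 1
No saddle point (maximin ≠ minimax). Mixed strategy needed.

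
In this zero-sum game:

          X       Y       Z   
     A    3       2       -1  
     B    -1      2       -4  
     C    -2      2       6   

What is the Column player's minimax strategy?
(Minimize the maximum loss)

Column should play Y, value = 2

Work:
Column player minimizes Row's maximum payoff:
Column X: max payoff to Row = 3
Column Y: max payoff to Row = 2
Column Z: max payoff to Row = 6
Minimum is 2, achieved by column Y.
Minimax strategy: Y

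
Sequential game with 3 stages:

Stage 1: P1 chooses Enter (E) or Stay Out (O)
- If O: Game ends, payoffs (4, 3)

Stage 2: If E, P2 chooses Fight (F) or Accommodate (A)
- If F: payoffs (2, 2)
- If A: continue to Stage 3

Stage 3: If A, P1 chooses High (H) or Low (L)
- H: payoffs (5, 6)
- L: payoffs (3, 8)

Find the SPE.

SPE: (E, A, H); Outcome (5, 6)

Work:
Stage 3: P1 chooses H (5 vs 3)
Stage 2: P2: F->2, A->6 (anticipating H). Choose A
Stage 1: P1: O->4, E->5 (anticipating A, H). Choose E
SPE path: E -> A -> H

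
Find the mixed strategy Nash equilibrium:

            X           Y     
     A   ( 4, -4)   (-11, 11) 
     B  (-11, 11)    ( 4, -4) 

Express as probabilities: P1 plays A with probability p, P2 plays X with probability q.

p = 0.5, q = 0.5

Work:
Find probabilities that make opponent indifferent:
P2 chooses q to make P1 indifferent between A and B
P1 chooses p to make P2 indifferent between X and Y
Mixed NE: P1 plays (A: 0.5, B: 0.5), P2 plays (X: 0.5, Y: 0.5)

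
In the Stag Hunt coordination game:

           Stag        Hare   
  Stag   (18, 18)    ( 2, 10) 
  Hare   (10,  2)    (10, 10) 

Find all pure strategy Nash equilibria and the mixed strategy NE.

Pure NE: (Stag, Stag) and (Hare, Hare); Mixed NE: p = 0.5, q = 0.5

Work:
Check pure NE:
(Stag, Stag): (18, 18) - no unilateral deviation beneficial
(Hare, Hare): (10, 10) - no unilateral deviation beneficial
Mixed NE: P1 plays Stag with p = 0.5, P2 plays Stag with q = 0.5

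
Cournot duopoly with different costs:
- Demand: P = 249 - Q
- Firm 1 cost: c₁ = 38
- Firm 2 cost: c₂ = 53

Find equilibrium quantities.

q₁* = 75.33, q₂* = 60.33

Work:
Reaction: q₁ = (249 - 38 - q₂)/2
Reaction: q₂ = (249 - 53 - q₁)/2
Solve simultaneously:
q₁* = (249 - 2×38 + 53)/3 = 75.33
q₂* = (249 - 2×53 + 38)/3 = 60.33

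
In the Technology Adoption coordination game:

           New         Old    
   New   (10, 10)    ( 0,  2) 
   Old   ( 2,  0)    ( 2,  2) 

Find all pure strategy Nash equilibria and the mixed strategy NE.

Pure NE: (New, New) and (Old, Old); Mixed NE: p = 0.2, q = 0.2

Work:
Check pure NE:
(New, New): (10, 10) - no unilateral deviation beneficial
(Old, Old): (2, 2) - no unilateral deviation beneficial
Mixed NE: P1 plays New with p = 0.2, P2 plays New with q = 0.2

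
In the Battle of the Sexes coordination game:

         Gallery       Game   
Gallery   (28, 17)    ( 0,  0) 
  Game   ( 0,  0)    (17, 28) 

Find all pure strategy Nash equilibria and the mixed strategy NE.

Pure NE: (Gallery, Gallery) and (Game, Game); Mixed NE: p = 0.6222, q = 0.3778

Work:
Check pure NE:
(Gallery, Gallery): (28, 17) - no unilateral deviation beneficial
(Game, Game): (17, 28) - no unilateral deviation beneficial
Mixed NE: P1 plays Gallery with p = 0.6222, P2 plays Gallery with q = 0.3778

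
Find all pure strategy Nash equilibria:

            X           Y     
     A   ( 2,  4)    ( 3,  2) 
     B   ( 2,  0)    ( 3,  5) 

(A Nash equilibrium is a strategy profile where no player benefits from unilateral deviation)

Nash equilibrium: (A, X), (B, Y)

Work:
Best responses:
  P1 vs X: payoffs [2, 2] → best response A/B (payoff 2)
  P1 vs Y: payoffs [3, 3] → best response A/B (payoff 3)
  P2 vs A: payoffs [4, 2] → best response X (payoff 4)
  P2 vs B: payoffs [0, 5] → best response Y (payoff 5)
Mutual best responses: (A,X), (B,Y) → Nash equilibria.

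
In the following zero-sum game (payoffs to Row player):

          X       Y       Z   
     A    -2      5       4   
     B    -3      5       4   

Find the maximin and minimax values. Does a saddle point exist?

Maximin = -2, Minimax = -2, Saddle: True

Work:
Row minimums: [-2, -3] → maximin = -2
Column maximums: [-2, 5, 4] → minimax = -2
Saddle point exists! Game value = -2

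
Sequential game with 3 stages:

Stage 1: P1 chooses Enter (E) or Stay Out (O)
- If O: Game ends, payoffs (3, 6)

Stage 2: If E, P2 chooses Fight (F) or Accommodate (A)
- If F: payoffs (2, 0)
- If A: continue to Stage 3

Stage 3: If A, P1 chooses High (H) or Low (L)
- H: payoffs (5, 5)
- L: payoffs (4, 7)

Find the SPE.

SPE: (E, A, H); Outcome (5, 5)

Work:
Stage 3: P1 chooses H (5 vs 4)
Stage 2: P2: F->0, A->5 (anticipating H). Choose A
Stage 1: P1: O->3, E->5 (anticipating A, H). Choose E
SPE path: E -> A -> H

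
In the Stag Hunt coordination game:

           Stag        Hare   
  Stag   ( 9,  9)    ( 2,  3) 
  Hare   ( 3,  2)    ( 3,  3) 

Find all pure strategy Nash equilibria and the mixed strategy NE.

Pure NE: (Stag, Stag) and (Hare, Hare); Mixed NE: p = 0.1429, q = 0.1429

Work:
Check pure NE:
(Stag, Stag): (9, 9) - no unilateral deviation beneficial
(Hare, Hare): (3, 3) - no unilateral deviation beneficial
Mixed NE: P1 plays Stag with p = 0.1429, P2 plays Stag with q = 0.1429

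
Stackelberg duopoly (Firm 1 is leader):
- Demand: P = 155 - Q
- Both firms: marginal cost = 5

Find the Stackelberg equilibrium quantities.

q₁* (leader) = 75.0, q₂* (follower) = 37.5

Work:
Follower's reaction: q₂ = (a - c - q₁)/2
Leader substitutes: π₁ = q₁·(a - q₁ - (a-c-q₁)/2 - c)
FOC: q₁* = (155 - 5)/2 = 75.00
Then: q₂* = (155 - 5 - 75.0)/2 = 37.50
Leader has first-mover advantage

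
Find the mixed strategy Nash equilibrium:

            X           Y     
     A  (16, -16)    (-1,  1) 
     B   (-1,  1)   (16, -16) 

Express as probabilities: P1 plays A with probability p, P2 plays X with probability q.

p = 0.5, q = 0.5

Work:
Find probabilities that make opponent indifferent:
P2 chooses q to make P1 indifferent between A and B
P1 chooses p to make P2 indifferent between X and Y
Mixed NE: P1 plays (A: 0.5, B: 0.5), P2 plays (X: 0.5, Y: 0.5)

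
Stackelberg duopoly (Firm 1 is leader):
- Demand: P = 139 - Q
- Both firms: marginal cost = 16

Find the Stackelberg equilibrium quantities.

q₁* (leader) = 61.5, q₂* (follower) = 30.75

Work:
Follower's reaction: q₂ = (a - c - q₁)/2
Leader substitutes: π₁ = q₁·(a - q₁ - (a-c-q₁)/2 - c)
FOC: q₁* = (139 - 16)/2 = 61.50
Then: q₂* = (139 - 16 - 61.5)/2 = 30.75
Leader has first-mover advantage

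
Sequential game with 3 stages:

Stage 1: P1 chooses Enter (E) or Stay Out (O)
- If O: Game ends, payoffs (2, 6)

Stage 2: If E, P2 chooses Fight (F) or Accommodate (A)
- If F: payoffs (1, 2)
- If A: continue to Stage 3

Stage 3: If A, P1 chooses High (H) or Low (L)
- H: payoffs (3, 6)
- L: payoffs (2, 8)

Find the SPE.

SPE: (E, A, H); Outcome (3, 6)

Work:
Stage 3: P1 chooses H (3 vs 2)
Stage 2: P2: F->2, A->6 (anticipating H). Choose A
Stage 1: P1: O->2, E->3 (anticipating A, H). Choose E
SPE path: E -> A -> H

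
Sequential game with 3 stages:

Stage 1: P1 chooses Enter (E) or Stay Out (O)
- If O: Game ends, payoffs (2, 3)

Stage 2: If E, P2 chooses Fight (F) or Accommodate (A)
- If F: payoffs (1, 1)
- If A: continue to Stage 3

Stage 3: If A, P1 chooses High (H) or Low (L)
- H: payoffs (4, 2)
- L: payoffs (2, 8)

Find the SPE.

SPE: (E, A, H); Outcome (4, 2)

Work:
Stage 3: P1 chooses H (4 vs 2)
Stage 2: P2: F->1, A->2 (anticipating H). Choose A
Stage 1: P1: O->2, E->4 (anticipating A, H). Choose E
SPE path: E -> A -> H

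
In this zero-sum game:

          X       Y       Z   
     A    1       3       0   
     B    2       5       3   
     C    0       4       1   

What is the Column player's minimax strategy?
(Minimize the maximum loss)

Column should play X, value = 2

Work:
Column player minimizes Row's maximum payoff:
Column X: max payoff to Row = 2
Column Y: max payoff to Row = 5
Column Z: max payoff to Row = 3
Minimum is 2, achieved by column X.
Minimax strategy: X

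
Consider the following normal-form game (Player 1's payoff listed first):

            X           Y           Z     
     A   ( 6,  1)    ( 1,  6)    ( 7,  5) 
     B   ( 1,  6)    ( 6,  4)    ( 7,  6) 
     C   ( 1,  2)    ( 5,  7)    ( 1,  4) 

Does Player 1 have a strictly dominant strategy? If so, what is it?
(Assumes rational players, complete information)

No strictly dominant strategy exists for Player 1

Work:
A strategy strictly dominates another if it gives a strictly higher payoff against every opponent action. Compare each pair of P1's strategies column-by-column:
  A vs B: [6 vs 1, 1 vs 6, 7 vs 7] → A does not strictly dominate B (column Y: 1 ≤ 6)
  A vs C: [6 vs 1, 1 vs 5, 7 vs 1] → A does not strictly dominate C (column Y: 1 ≤ 5)
  B vs A: [1 vs 6, 6 vs 1, 7 vs 7] → B does not strictly dominate A (column X: 1 ≤ 6)
  B vs C: [1 vs 1, 6 vs 5, 7 vs 1] → B does not strictly dominate C (column X: 1 ≤ 1)
  C vs A: [1 vs 6, 5 vs 1, 1 vs 7] → C does not strictly dominate A (column X: 1 ≤ 6)
  C vs B: [1 vs 1, 5 vs 6, 1 vs 7] → C does not strictly dominate B (column X: 1 ≤ 1)
No single strategy strictly dominates all others → no strictly dominant strategy.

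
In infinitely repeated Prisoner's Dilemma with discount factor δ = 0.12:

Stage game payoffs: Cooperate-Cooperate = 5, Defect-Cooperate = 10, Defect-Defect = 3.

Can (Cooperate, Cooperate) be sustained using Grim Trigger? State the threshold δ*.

δ* = 0.7143; since δ = 0.12 < 0.7143, cooperation cannot be sustained

Work:
For Grim Trigger:
Cooperate forever: 5/(1-δ)
Defect then punished: 10 + 3·δ/(1-δ)
Need: 5/(1-δ) ≥ 10 + 3·δ/(1-δ)
Solving: δ ≥ (T-R)/(T-P) = (10-5)/(10-3) = 0.7143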